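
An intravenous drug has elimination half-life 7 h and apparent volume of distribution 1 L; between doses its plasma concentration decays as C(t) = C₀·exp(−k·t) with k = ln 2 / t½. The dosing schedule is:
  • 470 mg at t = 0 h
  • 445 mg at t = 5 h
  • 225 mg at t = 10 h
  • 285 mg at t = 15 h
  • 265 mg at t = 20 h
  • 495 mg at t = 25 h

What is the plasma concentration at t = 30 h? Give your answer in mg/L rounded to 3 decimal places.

k = ln 2 / 7 = 0.09902 per h
Dose 1 (470 mg at t=0 h): 470·exp(−0.09902·30) = 24.097 mg/L
Dose 2 (445 mg at t=5 h): 445·exp(−0.09902·25) = 37.433 mg/L
Dose 3 (225 mg at t=10 h): 225·exp(−0.09902·20) = 31.053 mg/L
Dose 4 (285 mg at t=15 h): 285·exp(−0.09902·15) = 64.533 mg/L
Dose 5 (265 mg at t=20 h): 265·exp(−0.09902·10) = 98.447 mg/L
Dose 6 (495 mg at t=25 h): 495·exp(−0.09902·5) = 301.706 mg/L
C(30) = 24.097 + 37.433 + 31.053 + 64.533 + 98.447 + 301.706 = 557.269 mg/L

557.269 mg/L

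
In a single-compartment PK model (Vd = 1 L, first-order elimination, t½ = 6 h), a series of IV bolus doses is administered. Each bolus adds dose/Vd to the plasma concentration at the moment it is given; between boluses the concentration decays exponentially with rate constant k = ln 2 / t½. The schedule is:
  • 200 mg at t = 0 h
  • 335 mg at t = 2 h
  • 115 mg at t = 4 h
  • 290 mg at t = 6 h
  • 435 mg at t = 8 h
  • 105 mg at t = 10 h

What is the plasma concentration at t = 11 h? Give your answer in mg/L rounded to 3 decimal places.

k = ln 2 / 6 = 0.11552 per h
Dose 1 (200 mg at t=0 h): 200·exp(−0.11552·11) = 56.123 mg/L
Dose 2 (335 mg at t=2 h): 335·exp(−0.11552·9) = 118.440 mg/L
Dose 3 (115 mg at t=4 h): 115·exp(−0.11552·7) = 51.227 mg/L
Dose 4 (290 mg at t=6 h): 290·exp(−0.11552·5) = 162.757 mg/L
Dose 5 (435 mg at t=8 h): 435·exp(−0.11552·3) = 307.591 mg/L
Dose 6 (105 mg at t=10 h): 105·exp(−0.11552·1) = 93.544 mg/L
C(11) = 56.123 + 118.440 + 51.227 + 162.757 + 307.591 + 93.544 = 789.683 mg/L

789.683 mg/L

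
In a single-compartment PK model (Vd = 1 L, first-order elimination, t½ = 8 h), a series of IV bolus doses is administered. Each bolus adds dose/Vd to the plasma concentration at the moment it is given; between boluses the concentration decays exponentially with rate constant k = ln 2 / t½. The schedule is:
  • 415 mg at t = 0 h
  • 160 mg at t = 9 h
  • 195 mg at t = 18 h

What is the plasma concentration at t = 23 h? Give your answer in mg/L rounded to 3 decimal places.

230.580 mg/L

k = ln 2 / 8 = 0.08664 per h
Dose 1 (415 mg at t=0 h): 415·exp(−0.08664·23) = 56.570 mg/L
Dose 2 (160 mg at t=9 h): 160·exp(−0.08664·14) = 47.568 mg/L
Dose 3 (195 mg at t=18 h): 195·exp(−0.08664·5) = 126.442 mg/L
C(23) = 56.570 + 47.568 + 126.442 = 230.580 mg/L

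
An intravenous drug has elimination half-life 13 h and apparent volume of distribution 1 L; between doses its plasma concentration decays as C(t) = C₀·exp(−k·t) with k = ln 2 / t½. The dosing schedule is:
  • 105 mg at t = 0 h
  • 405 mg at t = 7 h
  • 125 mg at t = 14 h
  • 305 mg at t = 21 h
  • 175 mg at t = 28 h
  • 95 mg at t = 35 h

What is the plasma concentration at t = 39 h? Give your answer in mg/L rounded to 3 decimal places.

k = ln 2 / 13 = 0.05332 per h
Dose 1 (105 mg at t=0 h): 105·exp(−0.05332·39) = 13.125 mg/L
Dose 2 (405 mg at t=7 h): 405·exp(−0.05332·32) = 73.529 mg/L
Dose 3 (125 mg at t=14 h): 125·exp(−0.05332·25) = 32.961 mg/L
Dose 4 (305 mg at t=21 h): 305·exp(−0.05332·18) = 116.812 mg/L
Dose 5 (175 mg at t=28 h): 175·exp(−0.05332·11) = 97.347 mg/L
Dose 6 (95 mg at t=35 h): 95·exp(−0.05332·4) = 76.754 mg/L
C(39) = 13.125 + 73.529 + 32.961 + 116.812 + 97.347 + 76.754 = 410.528 mg/L

410.528 mg/L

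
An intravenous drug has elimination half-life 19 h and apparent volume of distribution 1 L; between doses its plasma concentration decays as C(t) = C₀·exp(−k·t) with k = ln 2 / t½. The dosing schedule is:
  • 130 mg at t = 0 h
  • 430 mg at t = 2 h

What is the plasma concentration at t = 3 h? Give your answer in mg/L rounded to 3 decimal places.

531.119 mg/L

k = ln 2 / 19 = 0.03648 per h
Dose 1 (130 mg at t=0 h): 130·exp(−0.03648·3) = 116.523 mg/L
Dose 2 (430 mg at t=2 h): 430·exp(−0.03648·1) = 414.596 mg/L
C(3) = 116.523 + 414.596 = 531.119 mg/L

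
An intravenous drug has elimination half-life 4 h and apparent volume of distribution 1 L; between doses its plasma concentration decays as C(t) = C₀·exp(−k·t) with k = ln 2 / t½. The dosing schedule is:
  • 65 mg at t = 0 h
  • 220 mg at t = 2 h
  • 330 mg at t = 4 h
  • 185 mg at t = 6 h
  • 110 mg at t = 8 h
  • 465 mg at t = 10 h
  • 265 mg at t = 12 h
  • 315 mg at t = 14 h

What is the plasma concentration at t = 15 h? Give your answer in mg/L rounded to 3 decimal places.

k = ln 2 / 4 = 0.17329 per h
Dose 1 (65 mg at t=0 h): 65·exp(−0.17329·15) = 4.831 mg/L
Dose 2 (220 mg at t=2 h): 220·exp(−0.17329·13) = 23.125 mg/L
Dose 3 (330 mg at t=4 h): 330·exp(−0.17329·11) = 49.055 mg/L
Dose 4 (185 mg at t=6 h): 185·exp(−0.17329·9) = 38.891 mg/L
Dose 5 (110 mg at t=8 h): 110·exp(−0.17329·7) = 32.703 mg/L
Dose 6 (465 mg at t=10 h): 465·exp(−0.17329·5) = 195.508 mg/L
Dose 7 (265 mg at t=12 h): 265·exp(−0.17329·3) = 157.570 mg/L
Dose 8 (315 mg at t=14 h): 315·exp(−0.17329·1) = 264.882 mg/L
C(15) = 4.831 + 23.125 + 49.055 + 38.891 + 32.703 + 195.508 + 157.570 + 264.882 = 766.566 mg/L

766.566 mg/L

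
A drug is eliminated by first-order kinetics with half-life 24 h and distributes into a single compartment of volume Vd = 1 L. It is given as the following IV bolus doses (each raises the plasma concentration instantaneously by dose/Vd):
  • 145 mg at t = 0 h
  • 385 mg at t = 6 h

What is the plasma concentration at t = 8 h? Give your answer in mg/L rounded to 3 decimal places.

k = ln 2 / 24 = 0.02888 per h
Dose 1 (145 mg at t=0 h): 145·exp(−0.02888·8) = 115.087 mg/L
Dose 2 (385 mg at t=6 h): 385·exp(−0.02888·2) = 363.392 mg/L
C(8) = 115.087 + 363.392 = 478.478 mg/L

478.478 mg/L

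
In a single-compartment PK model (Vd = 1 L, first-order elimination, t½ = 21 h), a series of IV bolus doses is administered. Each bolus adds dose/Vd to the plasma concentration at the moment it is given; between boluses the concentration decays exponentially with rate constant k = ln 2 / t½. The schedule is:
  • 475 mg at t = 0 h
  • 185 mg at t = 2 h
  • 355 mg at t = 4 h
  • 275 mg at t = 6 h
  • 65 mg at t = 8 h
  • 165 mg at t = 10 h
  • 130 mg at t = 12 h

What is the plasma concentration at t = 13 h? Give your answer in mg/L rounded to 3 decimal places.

k = ln 2 / 21 = 0.03301 per h
Dose 1 (475 mg at t=0 h): 475·exp(−0.03301·13) = 309.273 mg/L
Dose 2 (185 mg at t=2 h): 185·exp(−0.03301·11) = 128.674 mg/L
Dose 3 (355 mg at t=4 h): 355·exp(−0.03301·9) = 263.764 mg/L
Dose 4 (275 mg at t=6 h): 275·exp(−0.03301·7) = 218.268 mg/L
Dose 5 (65 mg at t=8 h): 65·exp(−0.03301·5) = 55.111 mg/L
Dose 6 (165 mg at t=10 h): 165·exp(−0.03301·3) = 149.444 mg/L
Dose 7 (130 mg at t=12 h): 130·exp(−0.03301·1) = 125.779 mg/L
C(13) = 309.273 + 128.674 + 263.764 + 218.268 + 55.111 + 149.444 + 125.779 = 1250.313 mg/L

1250.313 mg/L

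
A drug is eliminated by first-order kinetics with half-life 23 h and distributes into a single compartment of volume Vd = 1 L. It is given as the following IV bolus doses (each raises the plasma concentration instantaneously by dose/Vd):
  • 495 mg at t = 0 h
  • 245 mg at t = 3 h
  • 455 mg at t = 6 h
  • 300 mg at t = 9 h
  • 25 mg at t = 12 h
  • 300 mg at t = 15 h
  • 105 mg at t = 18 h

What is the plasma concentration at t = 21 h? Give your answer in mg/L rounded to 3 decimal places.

k = ln 2 / 23 = 0.03014 per h
Dose 1 (495 mg at t=0 h): 495·exp(−0.03014·21) = 262.876 mg/L
Dose 2 (245 mg at t=3 h): 245·exp(−0.03014·18) = 142.422 mg/L
Dose 3 (455 mg at t=6 h): 455·exp(−0.03014·15) = 289.526 mg/L
Dose 4 (300 mg at t=9 h): 300·exp(−0.03014·12) = 208.960 mg/L
Dose 5 (25 mg at t=12 h): 25·exp(−0.03014·9) = 19.061 mg/L
Dose 6 (300 mg at t=15 h): 300·exp(−0.03014·6) = 250.375 mg/L
Dose 7 (105 mg at t=18 h): 105·exp(−0.03014·3) = 95.923 mg/L
C(21) = 262.876 + 142.422 + 289.526 + 208.960 + 19.061 + 250.375 + 95.923 = 1269.144 mg/L

1269.144 mg/L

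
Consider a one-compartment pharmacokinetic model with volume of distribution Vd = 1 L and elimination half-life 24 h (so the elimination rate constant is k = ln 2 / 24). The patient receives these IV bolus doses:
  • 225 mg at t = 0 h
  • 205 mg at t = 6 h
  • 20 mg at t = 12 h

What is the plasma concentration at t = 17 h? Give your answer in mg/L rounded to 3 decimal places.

k = ln 2 / 24 = 0.02888 per h
Dose 1 (225 mg at t=0 h): 225·exp(−0.02888·17) = 137.706 mg/L
Dose 2 (205 mg at t=6 h): 205·exp(−0.02888·11) = 149.204 mg/L
Dose 3 (20 mg at t=12 h): 20·exp(−0.02888·5) = 17.311 mg/L
C(17) = 137.706 + 149.204 + 17.311 = 304.221 mg/L

304.221 mg/L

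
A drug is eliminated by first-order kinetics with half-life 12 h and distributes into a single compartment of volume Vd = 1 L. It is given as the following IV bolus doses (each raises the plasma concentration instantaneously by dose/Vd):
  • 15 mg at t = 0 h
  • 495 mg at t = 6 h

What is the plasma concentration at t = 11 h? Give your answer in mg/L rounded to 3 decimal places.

378.777 mg/L

k = ln 2 / 12 = 0.05776 per h
Dose 1 (15 mg at t=0 h): 15·exp(−0.05776·11) = 7.946 mg/L
Dose 2 (495 mg at t=6 h): 495·exp(−0.05776·5) = 370.831 mg/L
C(11) = 7.946 + 370.831 = 378.777 mg/L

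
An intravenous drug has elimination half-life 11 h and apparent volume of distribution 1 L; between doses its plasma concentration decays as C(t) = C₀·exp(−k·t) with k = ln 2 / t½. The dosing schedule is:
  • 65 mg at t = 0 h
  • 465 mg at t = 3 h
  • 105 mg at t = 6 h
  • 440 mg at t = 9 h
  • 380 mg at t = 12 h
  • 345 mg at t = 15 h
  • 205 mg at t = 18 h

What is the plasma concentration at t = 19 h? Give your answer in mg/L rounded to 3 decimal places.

k = ln 2 / 11 = 0.06301 per h
Dose 1 (65 mg at t=0 h): 65·exp(−0.06301·19) = 19.631 mg/L
Dose 2 (465 mg at t=3 h): 465·exp(−0.06301·16) = 169.665 mg/L
Dose 3 (105 mg at t=6 h): 105·exp(−0.06301·13) = 46.284 mg/L
Dose 4 (440 mg at t=9 h): 440·exp(−0.06301·10) = 234.309 mg/L
Dose 5 (380 mg at t=12 h): 380·exp(−0.06301·7) = 244.466 mg/L
Dose 6 (345 mg at t=15 h): 345·exp(−0.06301·4) = 268.135 mg/L
Dose 7 (205 mg at t=18 h): 205·exp(−0.06301·1) = 192.481 mg/L
C(19) = 19.631 + 169.665 + 46.284 + 234.309 + 244.466 + 268.135 + 192.481 = 1174.971 mg/L

1174.971 mg/L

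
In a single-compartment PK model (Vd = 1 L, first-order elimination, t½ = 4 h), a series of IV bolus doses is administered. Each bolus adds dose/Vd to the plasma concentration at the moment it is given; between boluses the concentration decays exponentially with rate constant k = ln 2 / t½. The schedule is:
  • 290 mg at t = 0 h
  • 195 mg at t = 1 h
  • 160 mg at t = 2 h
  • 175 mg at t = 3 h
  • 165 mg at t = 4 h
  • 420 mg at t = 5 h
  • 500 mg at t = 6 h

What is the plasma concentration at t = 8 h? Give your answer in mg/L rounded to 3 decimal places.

946.408 mg/L

k = ln 2 / 4 = 0.17329 per h
Dose 1 (290 mg at t=0 h): 290·exp(−0.17329·8) = 72.500 mg/L
Dose 2 (195 mg at t=1 h): 195·exp(−0.17329·7) = 57.974 mg/L
Dose 3 (160 mg at t=2 h): 160·exp(−0.17329·6) = 56.569 mg/L
Dose 4 (175 mg at t=3 h): 175·exp(−0.17329·5) = 73.578 mg/L
Dose 5 (165 mg at t=4 h): 165·exp(−0.17329·4) = 82.500 mg/L
Dose 6 (420 mg at t=5 h): 420·exp(−0.17329·3) = 249.733 mg/L
Dose 7 (500 mg at t=6 h): 500·exp(−0.17329·2) = 353.553 mg/L
C(8) = 72.500 + 57.974 + 56.569 + 73.578 + 82.500 + 249.733 + 353.553 = 946.408 mg/L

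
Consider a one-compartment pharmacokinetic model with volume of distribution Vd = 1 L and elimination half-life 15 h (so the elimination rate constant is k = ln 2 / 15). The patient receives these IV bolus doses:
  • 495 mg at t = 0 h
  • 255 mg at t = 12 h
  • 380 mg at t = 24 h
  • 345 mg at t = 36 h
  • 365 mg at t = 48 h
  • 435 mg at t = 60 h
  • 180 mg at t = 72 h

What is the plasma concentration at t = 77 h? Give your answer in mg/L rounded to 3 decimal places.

548.185 mg/L

k = ln 2 / 15 = 0.04621 per h
Dose 1 (495 mg at t=0 h): 495·exp(−0.04621·77) = 14.103 mg/L
Dose 2 (255 mg at t=12 h): 255·exp(−0.04621·65) = 12.650 mg/L
Dose 3 (380 mg at t=24 h): 380·exp(−0.04621·53) = 32.820 mg/L
Dose 4 (345 mg at t=36 h): 345·exp(−0.04621·41) = 51.880 mg/L
Dose 5 (365 mg at t=48 h): 365·exp(−0.04621·29) = 95.566 mg/L
Dose 6 (435 mg at t=60 h): 435·exp(−0.04621·17) = 198.300 mg/L
Dose 7 (180 mg at t=72 h): 180·exp(−0.04621·5) = 142.866 mg/L
C(77) = 14.103 + 12.650 + 32.820 + 51.880 + 95.566 + 198.300 + 142.866 = 548.185 mg/L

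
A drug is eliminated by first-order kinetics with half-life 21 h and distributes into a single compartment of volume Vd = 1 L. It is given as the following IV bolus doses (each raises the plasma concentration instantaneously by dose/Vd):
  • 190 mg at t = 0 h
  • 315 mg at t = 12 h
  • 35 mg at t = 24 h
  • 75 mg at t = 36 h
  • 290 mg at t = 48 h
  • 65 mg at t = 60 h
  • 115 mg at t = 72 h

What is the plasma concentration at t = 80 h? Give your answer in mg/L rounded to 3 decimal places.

k = ln 2 / 21 = 0.03301 per h
Dose 1 (190 mg at t=0 h): 190·exp(−0.03301·80) = 13.551 mg/L
Dose 2 (315 mg at t=12 h): 315·exp(−0.03301·68) = 33.385 mg/L
Dose 3 (35 mg at t=24 h): 35·exp(−0.03301·56) = 5.512 mg/L
Dose 4 (75 mg at t=36 h): 75·exp(−0.03301·44) = 17.552 mg/L
Dose 5 (290 mg at t=48 h): 290·exp(−0.03301·32) = 100.852 mg/L
Dose 6 (65 mg at t=60 h): 65·exp(−0.03301·20) = 33.591 mg/L
Dose 7 (115 mg at t=72 h): 115·exp(−0.03301·8) = 88.312 mg/L
C(80) = 13.551 + 33.385 + 5.512 + 17.552 + 100.852 + 33.591 + 88.312 = 292.755 mg/L

292.755 mg/L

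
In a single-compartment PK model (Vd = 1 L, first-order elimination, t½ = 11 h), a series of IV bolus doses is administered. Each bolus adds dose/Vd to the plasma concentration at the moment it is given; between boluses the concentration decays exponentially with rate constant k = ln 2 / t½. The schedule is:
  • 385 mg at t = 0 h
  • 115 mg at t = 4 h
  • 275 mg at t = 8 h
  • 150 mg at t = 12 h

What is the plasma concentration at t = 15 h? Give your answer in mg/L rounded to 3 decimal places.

k = ln 2 / 11 = 0.06301 per h
Dose 1 (385 mg at t=0 h): 385·exp(−0.06301·15) = 149.612 mg/L
Dose 2 (115 mg at t=4 h): 115·exp(−0.06301·11) = 57.500 mg/L
Dose 3 (275 mg at t=8 h): 275·exp(−0.06301·7) = 176.916 mg/L
Dose 4 (150 mg at t=12 h): 150·exp(−0.06301·3) = 124.163 mg/L
C(15) = 149.612 + 57.500 + 176.916 + 124.163 = 508.191 mg/L

508.191 mg/L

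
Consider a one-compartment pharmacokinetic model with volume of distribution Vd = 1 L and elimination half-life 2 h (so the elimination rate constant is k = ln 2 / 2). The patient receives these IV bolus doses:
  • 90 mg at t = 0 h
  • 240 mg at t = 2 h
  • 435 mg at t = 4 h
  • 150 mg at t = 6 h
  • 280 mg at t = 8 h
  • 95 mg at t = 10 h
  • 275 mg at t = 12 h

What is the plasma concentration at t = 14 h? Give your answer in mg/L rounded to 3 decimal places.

223.672 mg/L

k = ln 2 / 2 = 0.34657 per h
Dose 1 (90 mg at t=0 h): 90·exp(−0.34657·14) = 0.703 mg/L
Dose 2 (240 mg at t=2 h): 240·exp(−0.34657·12) = 3.750 mg/L
Dose 3 (435 mg at t=4 h): 435·exp(−0.34657·10) = 13.594 mg/L
Dose 4 (150 mg at t=6 h): 150·exp(−0.34657·8) = 9.375 mg/L
Dose 5 (280 mg at t=8 h): 280·exp(−0.34657·6) = 35.000 mg/L
Dose 6 (95 mg at t=10 h): 95·exp(−0.34657·4) = 23.750 mg/L
Dose 7 (275 mg at t=12 h): 275·exp(−0.34657·2) = 137.500 mg/L
C(14) = 0.703 + 3.750 + 13.594 + 9.375 + 35.000 + 23.750 + 137.500 = 223.672 mg/L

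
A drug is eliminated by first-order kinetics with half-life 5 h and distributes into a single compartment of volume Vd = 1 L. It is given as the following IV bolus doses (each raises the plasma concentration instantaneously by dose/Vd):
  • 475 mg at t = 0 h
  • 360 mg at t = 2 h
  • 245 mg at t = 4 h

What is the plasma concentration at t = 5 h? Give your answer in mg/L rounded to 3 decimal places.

k = ln 2 / 5 = 0.13863 per h
Dose 1 (475 mg at t=0 h): 475·exp(−0.13863·5) = 237.500 mg/L
Dose 2 (360 mg at t=2 h): 360·exp(−0.13863·3) = 237.511 mg/L
Dose 3 (245 mg at t=4 h): 245·exp(−0.13863·1) = 213.285 mg/L
C(5) = 237.500 + 237.511 + 213.285 = 688.296 mg/L

688.296 mg/L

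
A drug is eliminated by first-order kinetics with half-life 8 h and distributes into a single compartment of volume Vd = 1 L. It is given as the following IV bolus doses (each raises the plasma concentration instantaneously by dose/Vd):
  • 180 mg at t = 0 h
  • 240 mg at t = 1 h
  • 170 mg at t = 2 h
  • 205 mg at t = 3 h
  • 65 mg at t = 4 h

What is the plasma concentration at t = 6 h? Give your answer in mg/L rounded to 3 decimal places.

595.592 mg/L

k = ln 2 / 8 = 0.08664 per h
Dose 1 (180 mg at t=0 h): 180·exp(−0.08664·6) = 107.029 mg/L
Dose 2 (240 mg at t=1 h): 240·exp(−0.08664·5) = 155.621 mg/L
Dose 3 (170 mg at t=2 h): 170·exp(−0.08664·4) = 120.208 mg/L
Dose 4 (205 mg at t=3 h): 205·exp(−0.08664·3) = 158.077 mg/L
Dose 5 (65 mg at t=4 h): 65·exp(−0.08664·2) = 54.658 mg/L
C(6) = 107.029 + 155.621 + 120.208 + 158.077 + 54.658 = 595.592 mg/L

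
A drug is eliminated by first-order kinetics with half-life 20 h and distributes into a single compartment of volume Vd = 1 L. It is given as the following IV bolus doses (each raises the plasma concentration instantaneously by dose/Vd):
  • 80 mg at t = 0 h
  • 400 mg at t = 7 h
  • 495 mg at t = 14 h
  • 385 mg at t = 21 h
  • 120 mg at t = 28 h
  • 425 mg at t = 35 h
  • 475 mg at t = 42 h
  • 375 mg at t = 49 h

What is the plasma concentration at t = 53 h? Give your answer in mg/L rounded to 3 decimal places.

k = ln 2 / 20 = 0.03466 per h
Dose 1 (80 mg at t=0 h): 80·exp(−0.03466·53) = 12.746 mg/L
Dose 2 (400 mg at t=7 h): 400·exp(−0.03466·46) = 81.225 mg/L
Dose 3 (495 mg at t=14 h): 495·exp(−0.03466·39) = 128.114 mg/L
Dose 4 (385 mg at t=21 h): 385·exp(−0.03466·32) = 127.003 mg/L
Dose 5 (120 mg at t=28 h): 120·exp(−0.03466·25) = 50.454 mg/L
Dose 6 (425 mg at t=35 h): 425·exp(−0.03466·18) = 227.752 mg/L
Dose 7 (475 mg at t=42 h): 475·exp(−0.03466·11) = 324.435 mg/L
Dose 8 (375 mg at t=49 h): 375·exp(−0.03466·4) = 326.456 mg/L
C(53) = 12.746 + 81.225 + 128.114 + 127.003 + 50.454 + 227.752 + 324.435 + 326.456 = 1278.184 mg/L

1278.184 mg/L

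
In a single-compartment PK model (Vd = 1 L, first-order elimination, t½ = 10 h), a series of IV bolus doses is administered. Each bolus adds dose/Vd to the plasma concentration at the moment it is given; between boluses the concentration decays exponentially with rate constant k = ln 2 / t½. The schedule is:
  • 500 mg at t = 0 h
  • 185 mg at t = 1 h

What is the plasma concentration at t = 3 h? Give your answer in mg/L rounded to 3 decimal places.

k = ln 2 / 10 = 0.06931 per h
Dose 1 (500 mg at t=0 h): 500·exp(−0.06931·3) = 406.126 mg/L
Dose 2 (185 mg at t=1 h): 185·exp(−0.06931·2) = 161.052 mg/L
C(3) = 406.126 + 161.052 = 567.178 mg/L

567.178 mg/L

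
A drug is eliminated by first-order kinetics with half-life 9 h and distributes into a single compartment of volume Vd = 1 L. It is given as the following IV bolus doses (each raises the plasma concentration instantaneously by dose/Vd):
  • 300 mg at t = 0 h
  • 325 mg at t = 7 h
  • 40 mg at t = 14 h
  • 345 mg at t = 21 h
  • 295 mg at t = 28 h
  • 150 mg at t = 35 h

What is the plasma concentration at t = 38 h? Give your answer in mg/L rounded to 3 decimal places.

k = ln 2 / 9 = 0.07702 per h
Dose 1 (300 mg at t=0 h): 300·exp(−0.07702·38) = 16.073 mg/L
Dose 2 (325 mg at t=7 h): 325·exp(−0.07702·31) = 29.854 mg/L
Dose 3 (40 mg at t=14 h): 40·exp(−0.07702·24) = 6.300 mg/L
Dose 4 (345 mg at t=21 h): 345·exp(−0.07702·17) = 93.155 mg/L
Dose 5 (295 mg at t=28 h): 295·exp(−0.07702·10) = 136.567 mg/L
Dose 6 (150 mg at t=35 h): 150·exp(−0.07702·3) = 119.055 mg/L
C(38) = 16.073 + 29.854 + 6.300 + 93.155 + 136.567 + 119.055 = 401.004 mg/L

401.004 mg/L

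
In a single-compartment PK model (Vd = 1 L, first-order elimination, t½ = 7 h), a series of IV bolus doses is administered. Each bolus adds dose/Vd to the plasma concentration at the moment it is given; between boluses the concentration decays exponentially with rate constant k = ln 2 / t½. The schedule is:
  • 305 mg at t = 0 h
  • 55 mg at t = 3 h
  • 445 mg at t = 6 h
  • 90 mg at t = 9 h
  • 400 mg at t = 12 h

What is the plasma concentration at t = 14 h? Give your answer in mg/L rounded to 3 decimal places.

679.269 mg/L

k = ln 2 / 7 = 0.09902 per h
Dose 1 (305 mg at t=0 h): 305·exp(−0.09902·14) = 76.250 mg/L
Dose 2 (55 mg at t=3 h): 55·exp(−0.09902·11) = 18.506 mg/L
Dose 3 (445 mg at t=6 h): 445·exp(−0.09902·8) = 201.524 mg/L
Dose 4 (90 mg at t=9 h): 90·exp(−0.09902·5) = 54.856 mg/L
Dose 5 (400 mg at t=12 h): 400·exp(−0.09902·2) = 328.134 mg/L
C(14) = 76.250 + 18.506 + 201.524 + 54.856 + 328.134 = 679.269 mg/L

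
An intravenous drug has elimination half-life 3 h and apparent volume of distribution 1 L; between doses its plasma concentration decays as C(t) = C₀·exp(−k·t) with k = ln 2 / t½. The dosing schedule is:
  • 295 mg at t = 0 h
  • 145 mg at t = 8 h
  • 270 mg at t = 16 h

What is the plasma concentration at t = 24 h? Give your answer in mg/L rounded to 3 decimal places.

47.271 mg/L

k = ln 2 / 3 = 0.23105 per h
Dose 1 (295 mg at t=0 h): 295·exp(−0.23105·24) = 1.152 mg/L
Dose 2 (145 mg at t=8 h): 145·exp(−0.23105·16) = 3.596 mg/L
Dose 3 (270 mg at t=16 h): 270·exp(−0.23105·8) = 42.522 mg/L
C(24) = 1.152 + 3.596 + 42.522 = 47.271 mg/L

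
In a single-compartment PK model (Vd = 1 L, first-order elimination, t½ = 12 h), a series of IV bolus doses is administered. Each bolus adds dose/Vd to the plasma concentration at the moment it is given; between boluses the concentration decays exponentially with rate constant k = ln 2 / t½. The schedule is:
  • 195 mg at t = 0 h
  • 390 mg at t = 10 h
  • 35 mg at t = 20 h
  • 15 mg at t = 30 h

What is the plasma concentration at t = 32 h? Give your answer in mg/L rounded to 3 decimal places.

k = ln 2 / 12 = 0.05776 per h
Dose 1 (195 mg at t=0 h): 195·exp(−0.05776·32) = 30.711 mg/L
Dose 2 (390 mg at t=10 h): 390·exp(−0.05776·22) = 109.440 mg/L
Dose 3 (35 mg at t=20 h): 35·exp(−0.05776·12) = 17.500 mg/L
Dose 4 (15 mg at t=30 h): 15·exp(−0.05776·2) = 13.363 mg/L
C(32) = 30.711 + 109.440 + 17.500 + 13.363 = 171.014 mg/L

171.014 mg/L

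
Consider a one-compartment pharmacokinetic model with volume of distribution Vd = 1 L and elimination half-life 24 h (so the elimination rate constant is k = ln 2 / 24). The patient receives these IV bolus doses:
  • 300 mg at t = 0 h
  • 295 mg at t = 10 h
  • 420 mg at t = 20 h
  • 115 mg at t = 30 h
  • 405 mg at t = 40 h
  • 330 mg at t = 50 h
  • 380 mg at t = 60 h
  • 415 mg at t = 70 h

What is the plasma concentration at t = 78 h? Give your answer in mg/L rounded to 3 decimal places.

k = ln 2 / 24 = 0.02888 per h
Dose 1 (300 mg at t=0 h): 300·exp(−0.02888·78) = 31.534 mg/L
Dose 2 (295 mg at t=10 h): 295·exp(−0.02888·68) = 41.391 mg/L
Dose 3 (420 mg at t=20 h): 420·exp(−0.02888·58) = 78.661 mg/L
Dose 4 (115 mg at t=30 h): 115·exp(−0.02888·48) = 28.750 mg/L
Dose 5 (405 mg at t=40 h): 405·exp(−0.02888·38) = 135.153 mg/L
Dose 6 (330 mg at t=50 h): 330·exp(−0.02888·28) = 146.998 mg/L
Dose 7 (380 mg at t=60 h): 380·exp(−0.02888·18) = 225.949 mg/L
Dose 8 (415 mg at t=70 h): 415·exp(−0.02888·8) = 329.386 mg/L
C(78) = 31.534 + 41.391 + 78.661 + 28.750 + 135.153 + 146.998 + 225.949 + 329.386 = 1017.821 mg/L

1017.821 mg/L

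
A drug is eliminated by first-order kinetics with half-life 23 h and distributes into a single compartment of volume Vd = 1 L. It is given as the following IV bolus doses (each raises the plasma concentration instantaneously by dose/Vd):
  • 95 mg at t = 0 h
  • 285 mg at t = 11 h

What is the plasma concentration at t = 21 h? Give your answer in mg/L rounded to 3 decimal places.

k = ln 2 / 23 = 0.03014 per h
Dose 1 (95 mg at t=0 h): 95·exp(−0.03014·21) = 50.451 mg/L
Dose 2 (285 mg at t=11 h): 285·exp(−0.03014·10) = 210.844 mg/L
C(21) = 50.451 + 210.844 = 261.296 mg/L

261.296 mg/L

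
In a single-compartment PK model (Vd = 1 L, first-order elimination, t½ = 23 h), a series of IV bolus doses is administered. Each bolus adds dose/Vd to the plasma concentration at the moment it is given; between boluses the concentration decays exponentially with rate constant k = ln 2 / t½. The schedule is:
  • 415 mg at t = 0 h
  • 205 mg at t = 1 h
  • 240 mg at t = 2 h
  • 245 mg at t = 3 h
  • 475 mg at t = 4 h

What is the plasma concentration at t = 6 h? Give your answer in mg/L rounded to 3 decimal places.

1406.459 mg/L

k = ln 2 / 23 = 0.03014 per h
Dose 1 (415 mg at t=0 h): 415·exp(−0.03014·6) = 346.353 mg/L
Dose 2 (205 mg at t=1 h): 205·exp(−0.03014·5) = 176.324 mg/L
Dose 3 (240 mg at t=2 h): 240·exp(−0.03014·4) = 212.744 mg/L
Dose 4 (245 mg at t=3 h): 245·exp(−0.03014·3) = 223.821 mg/L
Dose 5 (475 mg at t=4 h): 475·exp(−0.03014·2) = 447.216 mg/L
C(6) = 346.353 + 176.324 + 212.744 + 223.821 + 447.216 = 1406.459 mg/L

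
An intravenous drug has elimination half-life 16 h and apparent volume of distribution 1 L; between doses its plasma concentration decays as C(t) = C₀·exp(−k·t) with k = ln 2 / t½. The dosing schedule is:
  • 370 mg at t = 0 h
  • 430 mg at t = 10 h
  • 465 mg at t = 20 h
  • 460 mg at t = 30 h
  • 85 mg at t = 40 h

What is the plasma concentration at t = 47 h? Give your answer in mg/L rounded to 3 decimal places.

562.241 mg/L

k = ln 2 / 16 = 0.04332 per h
Dose 1 (370 mg at t=0 h): 370·exp(−0.04332·47) = 48.298 mg/L
Dose 2 (430 mg at t=10 h): 430·exp(−0.04332·37) = 86.564 mg/L
Dose 3 (465 mg at t=20 h): 465·exp(−0.04332·27) = 144.366 mg/L
Dose 4 (460 mg at t=30 h): 460·exp(−0.04332·17) = 220.249 mg/L
Dose 5 (85 mg at t=40 h): 85·exp(−0.04332·7) = 62.765 mg/L
C(47) = 48.298 + 86.564 + 144.366 + 220.249 + 62.765 = 562.241 mg/L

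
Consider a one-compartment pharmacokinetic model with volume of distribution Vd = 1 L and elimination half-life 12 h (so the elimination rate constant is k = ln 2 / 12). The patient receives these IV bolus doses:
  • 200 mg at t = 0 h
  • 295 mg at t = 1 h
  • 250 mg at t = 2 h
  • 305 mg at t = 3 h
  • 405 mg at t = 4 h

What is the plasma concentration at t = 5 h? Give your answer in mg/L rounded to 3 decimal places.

k = ln 2 / 12 = 0.05776 per h
Dose 1 (200 mg at t=0 h): 200·exp(−0.05776·5) = 149.831 mg/L
Dose 2 (295 mg at t=1 h): 295·exp(−0.05776·4) = 234.142 mg/L
Dose 3 (250 mg at t=2 h): 250·exp(−0.05776·3) = 210.224 mg/L
Dose 4 (305 mg at t=3 h): 305·exp(−0.05776·2) = 271.724 mg/L
Dose 5 (405 mg at t=4 h): 405·exp(−0.05776·1) = 382.269 mg/L
C(5) = 149.831 + 234.142 + 210.224 + 271.724 + 382.269 = 1248.190 mg/L

1248.190 mg/L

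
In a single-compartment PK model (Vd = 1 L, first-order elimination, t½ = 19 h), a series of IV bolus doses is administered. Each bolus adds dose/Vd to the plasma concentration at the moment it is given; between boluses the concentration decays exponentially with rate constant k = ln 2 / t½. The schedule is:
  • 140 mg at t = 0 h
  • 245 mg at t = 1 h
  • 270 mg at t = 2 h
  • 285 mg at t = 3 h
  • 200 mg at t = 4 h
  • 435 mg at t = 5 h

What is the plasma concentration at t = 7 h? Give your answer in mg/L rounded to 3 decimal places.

1360.226 mg/L

k = ln 2 / 19 = 0.03648 per h
Dose 1 (140 mg at t=0 h): 140·exp(−0.03648·7) = 108.448 mg/L
Dose 2 (245 mg at t=1 h): 245·exp(−0.03648·6) = 196.836 mg/L
Dose 3 (270 mg at t=2 h): 270·exp(−0.03648·5) = 224.981 mg/L
Dose 4 (285 mg at t=3 h): 285·exp(−0.03648·4) = 246.303 mg/L
Dose 5 (200 mg at t=4 h): 200·exp(−0.03648·3) = 179.266 mg/L
Dose 6 (435 mg at t=5 h): 435·exp(−0.03648·2) = 404.391 mg/L
C(7) = 108.448 + 196.836 + 224.981 + 246.303 + 179.266 + 404.391 = 1360.226 mg/L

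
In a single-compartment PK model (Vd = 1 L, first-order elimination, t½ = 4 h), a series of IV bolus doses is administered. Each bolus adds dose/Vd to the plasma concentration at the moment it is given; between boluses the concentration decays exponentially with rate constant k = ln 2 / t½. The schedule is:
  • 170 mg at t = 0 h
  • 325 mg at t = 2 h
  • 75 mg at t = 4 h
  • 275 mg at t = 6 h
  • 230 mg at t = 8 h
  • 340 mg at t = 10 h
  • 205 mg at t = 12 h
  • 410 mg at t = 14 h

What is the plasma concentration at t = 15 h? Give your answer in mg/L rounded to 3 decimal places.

793.750 mg/L

k = ln 2 / 4 = 0.17329 per h
Dose 1 (170 mg at t=0 h): 170·exp(−0.17329·15) = 12.635 mg/L
Dose 2 (325 mg at t=2 h): 325·exp(−0.17329·13) = 34.161 mg/L
Dose 3 (75 mg at t=4 h): 75·exp(−0.17329·11) = 11.149 mg/L
Dose 4 (275 mg at t=6 h): 275·exp(−0.17329·9) = 57.812 mg/L
Dose 5 (230 mg at t=8 h): 230·exp(−0.17329·7) = 68.379 mg/L
Dose 6 (340 mg at t=10 h): 340·exp(−0.17329·5) = 142.952 mg/L
Dose 7 (205 mg at t=12 h): 205·exp(−0.17329·3) = 121.894 mg/L
Dose 8 (410 mg at t=14 h): 410·exp(−0.17329·1) = 344.768 mg/L
C(15) = 12.635 + 34.161 + 11.149 + 57.812 + 68.379 + 142.952 + 121.894 + 344.768 = 793.750 mg/L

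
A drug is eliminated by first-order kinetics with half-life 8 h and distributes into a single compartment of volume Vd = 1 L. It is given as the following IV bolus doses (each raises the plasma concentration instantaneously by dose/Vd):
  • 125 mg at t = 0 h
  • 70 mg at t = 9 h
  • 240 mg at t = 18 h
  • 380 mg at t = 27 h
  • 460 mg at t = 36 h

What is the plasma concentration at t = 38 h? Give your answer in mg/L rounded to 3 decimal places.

k = ln 2 / 8 = 0.08664 per h
Dose 1 (125 mg at t=0 h): 125·exp(−0.08664·38) = 4.645 mg/L
Dose 2 (70 mg at t=9 h): 70·exp(−0.08664·29) = 5.674 mg/L
Dose 3 (240 mg at t=18 h): 240·exp(−0.08664·20) = 42.426 mg/L
Dose 4 (380 mg at t=27 h): 380·exp(−0.08664·11) = 146.510 mg/L
Dose 5 (460 mg at t=36 h): 460·exp(−0.08664·2) = 386.812 mg/L
C(38) = 4.645 + 5.674 + 42.426 + 146.510 + 386.812 = 586.068 mg/L

586.068 mg/L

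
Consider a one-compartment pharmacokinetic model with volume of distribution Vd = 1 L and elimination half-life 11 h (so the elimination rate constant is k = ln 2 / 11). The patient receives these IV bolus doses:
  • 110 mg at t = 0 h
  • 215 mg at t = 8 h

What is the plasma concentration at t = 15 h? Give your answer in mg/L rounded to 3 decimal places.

k = ln 2 / 11 = 0.06301 per h
Dose 1 (110 mg at t=0 h): 110·exp(−0.06301·15) = 42.746 mg/L
Dose 2 (215 mg at t=8 h): 215·exp(−0.06301·7) = 138.316 mg/L
C(15) = 42.746 + 138.316 = 181.063 mg/L

181.063 mg/L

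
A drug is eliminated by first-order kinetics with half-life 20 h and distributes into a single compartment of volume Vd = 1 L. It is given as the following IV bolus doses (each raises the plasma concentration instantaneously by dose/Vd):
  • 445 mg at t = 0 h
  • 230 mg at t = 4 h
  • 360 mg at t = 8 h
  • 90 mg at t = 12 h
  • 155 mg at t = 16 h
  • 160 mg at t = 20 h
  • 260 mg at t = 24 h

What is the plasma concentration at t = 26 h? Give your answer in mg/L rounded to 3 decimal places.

k = ln 2 / 20 = 0.03466 per h
Dose 1 (445 mg at t=0 h): 445·exp(−0.03466·26) = 180.726 mg/L
Dose 2 (230 mg at t=4 h): 230·exp(−0.03466·22) = 107.299 mg/L
Dose 3 (360 mg at t=8 h): 360·exp(−0.03466·18) = 192.919 mg/L
Dose 4 (90 mg at t=12 h): 90·exp(−0.03466·14) = 55.401 mg/L
Dose 5 (155 mg at t=16 h): 155·exp(−0.03466·10) = 109.602 mg/L
Dose 6 (160 mg at t=20 h): 160·exp(−0.03466·6) = 129.960 mg/L
Dose 7 (260 mg at t=24 h): 260·exp(−0.03466·2) = 242.589 mg/L
C(26) = 180.726 + 107.299 + 192.919 + 55.401 + 109.602 + 129.960 + 242.589 = 1018.496 mg/L

1018.496 mg/L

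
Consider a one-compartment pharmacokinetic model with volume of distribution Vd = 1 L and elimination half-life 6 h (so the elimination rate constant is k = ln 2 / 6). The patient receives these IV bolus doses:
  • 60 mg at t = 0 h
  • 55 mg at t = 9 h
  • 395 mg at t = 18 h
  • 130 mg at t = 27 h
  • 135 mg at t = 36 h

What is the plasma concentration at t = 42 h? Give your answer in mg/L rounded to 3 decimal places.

k = ln 2 / 6 = 0.11552 per h
Dose 1 (60 mg at t=0 h): 60·exp(−0.11552·42) = 0.469 mg/L
Dose 2 (55 mg at t=9 h): 55·exp(−0.11552·33) = 1.215 mg/L
Dose 3 (395 mg at t=18 h): 395·exp(−0.11552·24) = 24.688 mg/L
Dose 4 (130 mg at t=27 h): 130·exp(−0.11552·15) = 22.981 mg/L
Dose 5 (135 mg at t=36 h): 135·exp(−0.11552·6) = 67.500 mg/L
C(42) = 0.469 + 1.215 + 24.688 + 22.981 + 67.500 = 116.853 mg/L

116.853 mg/L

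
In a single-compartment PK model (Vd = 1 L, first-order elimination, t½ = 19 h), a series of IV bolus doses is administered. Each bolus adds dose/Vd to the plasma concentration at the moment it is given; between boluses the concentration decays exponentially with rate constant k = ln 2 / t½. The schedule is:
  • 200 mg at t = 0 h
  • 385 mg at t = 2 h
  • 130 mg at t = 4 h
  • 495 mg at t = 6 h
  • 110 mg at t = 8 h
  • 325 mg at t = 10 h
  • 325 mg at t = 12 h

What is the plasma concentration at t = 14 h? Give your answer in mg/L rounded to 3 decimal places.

1499.863 mg/L

k = ln 2 / 19 = 0.03648 per h
Dose 1 (200 mg at t=0 h): 200·exp(−0.03648·14) = 120.010 mg/L
Dose 2 (385 mg at t=2 h): 385·exp(−0.03648·12) = 248.506 mg/L
Dose 3 (130 mg at t=4 h): 130·exp(−0.03648·10) = 90.262 mg/L
Dose 4 (495 mg at t=6 h): 495·exp(−0.03648·8) = 369.705 mg/L
Dose 5 (110 mg at t=8 h): 110·exp(−0.03648·6) = 88.375 mg/L
Dose 6 (325 mg at t=10 h): 325·exp(−0.03648·4) = 280.872 mg/L
Dose 7 (325 mg at t=12 h): 325·exp(−0.03648·2) = 302.131 mg/L
C(14) = 120.010 + 248.506 + 90.262 + 369.705 + 88.375 + 280.872 + 302.131 = 1499.863 mg/L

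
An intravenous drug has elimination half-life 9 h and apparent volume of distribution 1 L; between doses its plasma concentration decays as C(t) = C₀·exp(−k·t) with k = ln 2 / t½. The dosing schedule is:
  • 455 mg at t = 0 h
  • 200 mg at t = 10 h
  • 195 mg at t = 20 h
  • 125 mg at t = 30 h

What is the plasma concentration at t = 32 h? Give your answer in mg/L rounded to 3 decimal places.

k = ln 2 / 9 = 0.07702 per h
Dose 1 (455 mg at t=0 h): 455·exp(−0.07702·32) = 38.697 mg/L
Dose 2 (200 mg at t=10 h): 200·exp(−0.07702·22) = 36.743 mg/L
Dose 3 (195 mg at t=20 h): 195·exp(−0.07702·12) = 77.386 mg/L
Dose 4 (125 mg at t=30 h): 125·exp(−0.07702·2) = 107.155 mg/L
C(32) = 38.697 + 36.743 + 77.386 + 107.155 = 259.982 mg/L

259.982 mg/L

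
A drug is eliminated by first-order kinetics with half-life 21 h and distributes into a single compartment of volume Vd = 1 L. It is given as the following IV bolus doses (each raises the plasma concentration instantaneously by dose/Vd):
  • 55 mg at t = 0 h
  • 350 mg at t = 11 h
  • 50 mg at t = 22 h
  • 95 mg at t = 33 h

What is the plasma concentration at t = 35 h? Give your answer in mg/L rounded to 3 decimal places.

297.312 mg/L

k = ln 2 / 21 = 0.03301 per h
Dose 1 (55 mg at t=0 h): 55·exp(−0.03301·35) = 17.324 mg/L
Dose 2 (350 mg at t=11 h): 350·exp(−0.03301·24) = 158.502 mg/L
Dose 3 (50 mg at t=22 h): 50·exp(−0.03301·13) = 32.555 mg/L
Dose 4 (95 mg at t=33 h): 95·exp(−0.03301·2) = 88.931 mg/L
C(35) = 17.324 + 158.502 + 32.555 + 88.931 = 297.312 mg/L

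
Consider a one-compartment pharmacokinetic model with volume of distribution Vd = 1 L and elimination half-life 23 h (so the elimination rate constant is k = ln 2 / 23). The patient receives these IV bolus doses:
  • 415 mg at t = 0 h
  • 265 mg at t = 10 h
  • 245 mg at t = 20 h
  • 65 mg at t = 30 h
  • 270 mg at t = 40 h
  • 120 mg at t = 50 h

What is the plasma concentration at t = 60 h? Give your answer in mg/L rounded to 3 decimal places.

k = ln 2 / 23 = 0.03014 per h
Dose 1 (415 mg at t=0 h): 415·exp(−0.03014·60) = 68.038 mg/L
Dose 2 (265 mg at t=10 h): 265·exp(−0.03014·50) = 58.726 mg/L
Dose 3 (245 mg at t=20 h): 245·exp(−0.03014·40) = 73.390 mg/L
Dose 4 (65 mg at t=30 h): 65·exp(−0.03014·30) = 26.319 mg/L
Dose 5 (270 mg at t=40 h): 270·exp(−0.03014·20) = 147.774 mg/L
Dose 6 (120 mg at t=50 h): 120·exp(−0.03014·10) = 88.777 mg/L
C(60) = 68.038 + 58.726 + 73.390 + 26.319 + 147.774 + 88.777 = 463.024 mg/L

463.024 mg/L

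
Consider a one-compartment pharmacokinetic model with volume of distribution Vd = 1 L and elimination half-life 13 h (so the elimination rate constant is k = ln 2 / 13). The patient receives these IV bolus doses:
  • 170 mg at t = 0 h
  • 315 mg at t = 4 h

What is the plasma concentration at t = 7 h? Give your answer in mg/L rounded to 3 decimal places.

385.483 mg/L

k = ln 2 / 13 = 0.05332 per h
Dose 1 (170 mg at t=0 h): 170·exp(−0.05332·7) = 117.046 mg/L
Dose 2 (315 mg at t=4 h): 315·exp(−0.05332·3) = 268.437 mg/L
C(7) = 117.046 + 268.437 = 385.483 mg/L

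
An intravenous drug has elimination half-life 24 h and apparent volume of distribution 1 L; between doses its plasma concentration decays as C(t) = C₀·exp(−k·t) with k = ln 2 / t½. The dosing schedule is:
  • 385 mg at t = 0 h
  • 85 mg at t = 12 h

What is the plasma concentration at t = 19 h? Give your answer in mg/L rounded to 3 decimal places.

291.847 mg/L

k = ln 2 / 24 = 0.02888 per h
Dose 1 (385 mg at t=0 h): 385·exp(−0.02888·19) = 222.405 mg/L
Dose 2 (85 mg at t=12 h): 85·exp(−0.02888·7) = 69.441 mg/L
C(19) = 222.405 + 69.441 = 291.847 mg/L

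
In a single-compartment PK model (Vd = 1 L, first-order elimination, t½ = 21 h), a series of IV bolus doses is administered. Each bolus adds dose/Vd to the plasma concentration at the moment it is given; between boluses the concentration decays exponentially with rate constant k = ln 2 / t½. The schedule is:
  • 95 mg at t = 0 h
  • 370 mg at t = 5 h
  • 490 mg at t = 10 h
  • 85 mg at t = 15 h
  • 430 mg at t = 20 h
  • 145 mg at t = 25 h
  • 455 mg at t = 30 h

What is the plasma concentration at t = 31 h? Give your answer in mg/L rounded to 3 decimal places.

k = ln 2 / 21 = 0.03301 per h
Dose 1 (95 mg at t=0 h): 95·exp(−0.03301·31) = 34.146 mg/L
Dose 2 (370 mg at t=5 h): 370·exp(−0.03301·26) = 156.855 mg/L
Dose 3 (490 mg at t=10 h): 490·exp(−0.03301·21) = 245.000 mg/L
Dose 4 (85 mg at t=15 h): 85·exp(−0.03301·16) = 50.126 mg/L
Dose 5 (430 mg at t=20 h): 430·exp(−0.03301·11) = 299.079 mg/L
Dose 6 (145 mg at t=25 h): 145·exp(−0.03301·6) = 118.949 mg/L
Dose 7 (455 mg at t=30 h): 455·exp(−0.03301·1) = 440.227 mg/L
C(31) = 34.146 + 156.855 + 245.000 + 50.126 + 299.079 + 118.949 + 440.227 = 1344.382 mg/L

1344.382 mg/L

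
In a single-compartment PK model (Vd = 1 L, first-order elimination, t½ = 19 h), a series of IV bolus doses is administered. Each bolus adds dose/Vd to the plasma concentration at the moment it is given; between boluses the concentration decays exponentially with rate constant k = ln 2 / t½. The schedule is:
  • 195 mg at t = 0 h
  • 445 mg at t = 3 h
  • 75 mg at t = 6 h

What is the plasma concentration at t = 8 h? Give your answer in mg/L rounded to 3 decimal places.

586.166 mg/L

k = ln 2 / 19 = 0.03648 per h
Dose 1 (195 mg at t=0 h): 195·exp(−0.03648·8) = 145.641 mg/L
Dose 2 (445 mg at t=3 h): 445·exp(−0.03648·5) = 370.802 mg/L
Dose 3 (75 mg at t=6 h): 75·exp(−0.03648·2) = 69.723 mg/L
C(8) = 145.641 + 370.802 + 69.723 = 586.166 mg/L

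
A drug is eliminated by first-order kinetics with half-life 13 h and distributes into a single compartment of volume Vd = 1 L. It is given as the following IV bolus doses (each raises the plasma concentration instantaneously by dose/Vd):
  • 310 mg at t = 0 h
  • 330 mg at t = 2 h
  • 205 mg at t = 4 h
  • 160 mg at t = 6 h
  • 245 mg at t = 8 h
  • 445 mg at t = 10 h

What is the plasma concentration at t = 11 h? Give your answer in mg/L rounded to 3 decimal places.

k = ln 2 / 13 = 0.05332 per h
Dose 1 (310 mg at t=0 h): 310·exp(−0.05332·11) = 172.442 mg/L
Dose 2 (330 mg at t=2 h): 330·exp(−0.05332·9) = 204.225 mg/L
Dose 3 (205 mg at t=4 h): 205·exp(−0.05332·7) = 141.143 mg/L
Dose 4 (160 mg at t=6 h): 160·exp(−0.05332·5) = 122.557 mg/L
Dose 5 (245 mg at t=8 h): 245·exp(−0.05332·3) = 208.784 mg/L
Dose 6 (445 mg at t=10 h): 445·exp(−0.05332·1) = 421.894 mg/L
C(11) = 172.442 + 204.225 + 141.143 + 122.557 + 208.784 + 421.894 = 1271.047 mg/L

1271.047 mg/L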